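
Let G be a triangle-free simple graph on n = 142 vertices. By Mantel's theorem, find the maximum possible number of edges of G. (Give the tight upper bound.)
ex(142, K_3) = ⌊142^2/4⌋ = 5041

Mantel (1907): a triangle-free graph on n vertices has at most ⌊n^2/4⌋ edges, with equality for the complete bipartite graph K_{⌊n/2⌋, ⌈n/2⌉}. For n = 142: ⌊142^2/4⌋ = ⌊20164/4⌋ = 5041. The extremal graph is K_{71, 71}, which has 71·71 = 5041 edges.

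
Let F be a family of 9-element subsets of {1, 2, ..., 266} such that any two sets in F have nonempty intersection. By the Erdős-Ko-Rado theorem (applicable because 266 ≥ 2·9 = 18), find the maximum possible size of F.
max |F| = C(265, 8) = 542150225230185

The Erdős-Ko-Rado theorem states: for n ≥ 2k, an intersecting family of k-subsets of an n-element set has size at most C(n − 1, k − 1), with equality for 'star' families {A ⊆ [n] : |A| = k, i ∈ A} (fix an element i). For n = 266, k = 9: C(265, 8) = 542150225230185.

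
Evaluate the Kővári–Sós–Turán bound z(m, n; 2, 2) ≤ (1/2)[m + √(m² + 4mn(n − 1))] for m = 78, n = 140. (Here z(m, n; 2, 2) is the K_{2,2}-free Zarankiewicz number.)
z(78, 140; 2, 2) ≤ (1/2)[78 + √(78² + 4·78·140·139)] = (1/2)[78 + √6077604] = 1271.6399

Kővári–Sós–Turán: let r_1, ..., r_78 be the row sums and z = Σ r_i the total number of 1s. Each pair of columns can share at most one row with both entries 1 (else a 2×2 all-ones block appears), so Σ_i C(r_i, 2) ≤ C(140, 2) = 9730. By convexity Σ_i C(r_i, 2) ≥ 78·C(z/78, 2) = z(z − 78)/(2·78), giving z² − 78z − 78·140·139 ≤ 0 and hence z ≤ (1/2)[78 + √(6084 + 4·1517880)] = (1/2)[78 + √6077604] ≈ (1/2)(78 + 2465.2797) = 1271.6399.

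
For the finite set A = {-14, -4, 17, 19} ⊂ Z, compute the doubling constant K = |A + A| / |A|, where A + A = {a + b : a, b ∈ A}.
K = |A + A| / |A| = 10/4 = 5/2

Enumerate A + A = {a + b : a, b ∈ A}. With |A| = 4, there are |A|^2 = 16 ordered sum pairs; collecting distinct values, A + A = {-28, -18, -8, 3, 5, 13, 15, 34, 36, 38}, so |A + A| = 10. Thus K = 10/4 = 5/2. For comparison, the minimum possible |A + A| over all 4-element sets is 2·4 − 1 = 7 (so min K = 7/4), attained only by arithmetic progressions.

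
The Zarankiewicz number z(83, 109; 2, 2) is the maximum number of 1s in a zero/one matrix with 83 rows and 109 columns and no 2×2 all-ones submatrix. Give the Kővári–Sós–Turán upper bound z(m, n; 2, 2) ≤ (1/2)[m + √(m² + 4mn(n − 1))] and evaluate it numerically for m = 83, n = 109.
z(83, 109; 2, 2) ≤ (1/2)[83 + √(83² + 4·83·109·108)] = (1/2)[83 + √3915193] = 1030.8423

Kővári–Sós–Turán: let r_1, ..., r_83 be the row sums and z = Σ r_i the total number of 1s. Each pair of columns can share at most one row with both entries 1 (else a 2×2 all-ones block appears), so Σ_i C(r_i, 2) ≤ C(109, 2) = 5886. By convexity Σ_i C(r_i, 2) ≥ 83·C(z/83, 2) = z(z − 83)/(2·83), giving z² − 83z − 83·109·108 ≤ 0 and hence z ≤ (1/2)[83 + √(6889 + 4·977076)] = (1/2)[83 + √3915193] ≈ (1/2)(83 + 1978.6847) = 1030.8423.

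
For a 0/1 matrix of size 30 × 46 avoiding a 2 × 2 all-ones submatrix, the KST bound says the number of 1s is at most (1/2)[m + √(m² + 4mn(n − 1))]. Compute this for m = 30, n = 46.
z(30, 46; 2, 2) ≤ (1/2)[30 + √(30² + 4·30·46·45)] = (1/2)[30 + √249300] = 264.6498

Kővári–Sós–Turán: let r_1, ..., r_30 be the row sums and z = Σ r_i the total number of 1s. Each pair of columns can share at most one row with both entries 1 (else a 2×2 all-ones block appears), so Σ_i C(r_i, 2) ≤ C(46, 2) = 1035. By convexity Σ_i C(r_i, 2) ≥ 30·C(z/30, 2) = z(z − 30)/(2·30), giving z² − 30z − 30·46·45 ≤ 0 and hence z ≤ (1/2)[30 + √(900 + 4·62100)] = (1/2)[30 + √249300] ≈ (1/2)(30 + 499.2995) = 264.6498.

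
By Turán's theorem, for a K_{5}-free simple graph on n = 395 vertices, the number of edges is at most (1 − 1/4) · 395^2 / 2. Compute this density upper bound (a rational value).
Turán density bound = (3/4) · 395^2/2 = 468075/8 ≈ 58509.375

Turán's theorem: ex(n, K_{r+1}) is achieved by the complete r-partite Turán graph T(n, r) with parts as balanced as possible, and is at most (1 − 1/r) · n^2/2. For r = 4, n = 395: the density bound is (3/4) · 156025/2 = 468075/8 ≈ 58509.375. The integer-valued extremum is e(T(395, 4)) = 58509, which is strictly less than the density bound 468075/8 since 4 ∤ 395 (the parts of T(395, 4) cannot all be equal).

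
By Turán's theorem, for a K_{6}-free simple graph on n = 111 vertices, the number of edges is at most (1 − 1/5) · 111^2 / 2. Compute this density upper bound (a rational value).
Turán density bound = (4/5) · 111^2/2 = 24642/5 ≈ 4928.4

Turán's theorem: ex(n, K_{r+1}) is achieved by the complete r-partite Turán graph T(n, r) with parts as balanced as possible, and is at most (1 − 1/r) · n^2/2. For r = 5, n = 111: the density bound is (4/5) · 12321/2 = 24642/5 ≈ 4928.4. The integer-valued extremum is e(T(111, 5)) = 4928, which is strictly less than the density bound 24642/5 since 5 ∤ 111 (the parts of T(111, 5) cannot all be equal).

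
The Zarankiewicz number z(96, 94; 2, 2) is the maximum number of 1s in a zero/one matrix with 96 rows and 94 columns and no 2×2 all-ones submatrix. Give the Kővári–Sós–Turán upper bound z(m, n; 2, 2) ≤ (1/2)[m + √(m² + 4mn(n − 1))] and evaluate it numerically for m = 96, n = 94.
z(96, 94; 2, 2) ≤ (1/2)[96 + √(96² + 4·96·94·93)] = (1/2)[96 + √3366144] = 965.3527

Kővári–Sós–Turán: let r_1, ..., r_96 be the row sums and z = Σ r_i the total number of 1s. Each pair of columns can share at most one row with both entries 1 (else a 2×2 all-ones block appears), so Σ_i C(r_i, 2) ≤ C(94, 2) = 4371. By convexity Σ_i C(r_i, 2) ≥ 96·C(z/96, 2) = z(z − 96)/(2·96), giving z² − 96z − 96·94·93 ≤ 0 and hence z ≤ (1/2)[96 + √(9216 + 4·839232)] = (1/2)[96 + √3366144] ≈ (1/2)(96 + 1834.7054) = 965.3527.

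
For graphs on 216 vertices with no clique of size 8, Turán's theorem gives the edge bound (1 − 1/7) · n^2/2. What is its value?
Turán density bound = (6/7) · 216^2/2 = 139968/7 ≈ 19995.4286

Turán's theorem: ex(n, K_{r+1}) is achieved by the complete r-partite Turán graph T(n, r) with parts as balanced as possible, and is at most (1 − 1/r) · n^2/2. For r = 7, n = 216: the density bound is (6/7) · 46656/2 = 139968/7 ≈ 19995.4286. The integer-valued extremum is e(T(216, 7)) = 19995, which is strictly less than the density bound 139968/7 since 7 ∤ 216 (the parts of T(216, 7) cannot all be equal).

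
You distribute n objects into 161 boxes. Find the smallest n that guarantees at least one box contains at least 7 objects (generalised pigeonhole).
n = (7 − 1)·161 + 1 = 967

By the generalised pigeonhole principle, to guarantee some box contains ≥ r objects we need more than (r − 1) · k objects total. Threshold: n = (r − 1) · k + 1. With r = 7 and k = 161: n = 6 · 161 + 1 = 966 + 1 = 967. For n = 966 = 6 · 161, we can put exactly 6 objects in every box, avoiding 7 in any single one — so 967 is tight.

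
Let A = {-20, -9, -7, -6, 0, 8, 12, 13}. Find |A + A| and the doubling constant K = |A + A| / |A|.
K = |A + A| / |A| = 33/8

Enumerate A + A = {a + b : a, b ∈ A}. With |A| = 8, there are |A|^2 = 64 ordered sum pairs; collecting distinct values, A + A = {-40, -29, -27, -26, -20, -18, -16, -15, -14, -13, -12, -9, -8, -7, -6, -1, 0, 1, 2, 3, 4, 5, 6, 7, 8, 12, 13, 16, 20, 21, 24, 25, 26}, so |A + A| = 33. Thus K = 33/8. For comparison, the minimum possible |A + A| over all 8-element sets is 2·8 − 1 = 15 (so min K = 15/8), attained only by arithmetic progressions.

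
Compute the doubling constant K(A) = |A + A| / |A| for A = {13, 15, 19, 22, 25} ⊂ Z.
K = |A + A| / |A| = 13/5

Enumerate A + A = {a + b : a, b ∈ A}. With |A| = 5, there are |A|^2 = 25 ordered sum pairs; collecting distinct values, A + A = {26, 28, 30, 32, 34, 35, 37, 38, 40, 41, 44, 47, 50}, so |A + A| = 13. Thus K = 13/5. For comparison, the minimum possible |A + A| over all 5-element sets is 2·5 − 1 = 9 (so min K = 9/5), attained only by arithmetic progressions.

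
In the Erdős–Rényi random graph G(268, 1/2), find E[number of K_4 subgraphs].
E[# K_4] = C(268, 4) · (1/2)^C(4, 2) = 210165935 / 2^6 = 3283842.734375

For each 4-subset S of vertices (there are C(268, 4) = 210165935 such S), let X_S = 1 if S induces a K_4 (all C(4, 2) = 6 edges present). Then P(X_S = 1) = (1/2)^6 = 1/64. By linearity of expectation, E[# K_4] = C(268, 4) · (1/2)^6 = 210165935 / 64 = 3283842.734375.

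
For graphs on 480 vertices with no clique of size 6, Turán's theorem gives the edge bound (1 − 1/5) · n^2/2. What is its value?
Turán density bound = (4/5) · 480^2/2 = 92160

Turán's theorem: ex(n, K_{r+1}) is achieved by the complete r-partite Turán graph T(n, r) with parts as balanced as possible, and is at most (1 − 1/r) · n^2/2. For r = 5, n = 480: the density bound is (4/5) · 230400/2 = 92160. Since 5 ∣ 480, the Turán graph T(480, 5) has parts of equal size 96, and its edge count e(T(480, 5)) = 92160 attains the density bound exactly.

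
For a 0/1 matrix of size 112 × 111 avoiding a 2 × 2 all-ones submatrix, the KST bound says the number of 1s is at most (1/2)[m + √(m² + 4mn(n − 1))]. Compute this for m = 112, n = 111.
z(112, 111; 2, 2) ≤ (1/2)[112 + √(112² + 4·112·111·110)] = (1/2)[112 + √5482624] = 1226.7502

Kővári–Sós–Turán: let r_1, ..., r_112 be the row sums and z = Σ r_i the total number of 1s. Each pair of columns can share at most one row with both entries 1 (else a 2×2 all-ones block appears), so Σ_i C(r_i, 2) ≤ C(111, 2) = 6105. By convexity Σ_i C(r_i, 2) ≥ 112·C(z/112, 2) = z(z − 112)/(2·112), giving z² − 112z − 112·111·110 ≤ 0 and hence z ≤ (1/2)[112 + √(12544 + 4·1367520)] = (1/2)[112 + √5482624] ≈ (1/2)(112 + 2341.5004) = 1226.7502.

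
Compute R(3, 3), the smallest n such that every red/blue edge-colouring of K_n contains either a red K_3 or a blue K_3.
R(3, 3) = 6

Lower bound: the 5-cycle C_5 (with the remaining edges as the complement) gives a 2-colouring of K_5 with no monochromatic triangle, so R(3, 3) > 5.
Upper bound: in K_6, any vertex has 5 incident edges, so by pigeonhole ≥3 are the same colour (say red). If any pair of those red neighbours has a red edge between them, we get a red triangle; otherwise the three neighbours span a blue triangle. So every 2-colouring of K_6 has a monochromatic triangle.
Hence R(3, 3) = 6.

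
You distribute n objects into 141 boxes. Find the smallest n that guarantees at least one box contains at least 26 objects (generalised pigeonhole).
n = (26 − 1)·141 + 1 = 3526

By the generalised pigeonhole principle, to guarantee some box contains ≥ r objects we need more than (r − 1) · k objects total. Threshold: n = (r − 1) · k + 1. With r = 26 and k = 141: n = 25 · 141 + 1 = 3525 + 1 = 3526. For n = 3525 = 25 · 141, we can put exactly 25 objects in every box, avoiding 26 in any single one — so 3526 is tight.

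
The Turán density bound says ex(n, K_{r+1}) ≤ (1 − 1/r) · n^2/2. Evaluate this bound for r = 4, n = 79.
Turán density bound = (3/4) · 79^2/2 = 18723/8 ≈ 2340.375

Turán's theorem: ex(n, K_{r+1}) is achieved by the complete r-partite Turán graph T(n, r) with parts as balanced as possible, and is at most (1 − 1/r) · n^2/2. For r = 4, n = 79: the density bound is (3/4) · 6241/2 = 18723/8 ≈ 2340.375. The integer-valued extremum is e(T(79, 4)) = 2340, which is strictly less than the density bound 18723/8 since 4 ∤ 79 (the parts of T(79, 4) cannot all be equal).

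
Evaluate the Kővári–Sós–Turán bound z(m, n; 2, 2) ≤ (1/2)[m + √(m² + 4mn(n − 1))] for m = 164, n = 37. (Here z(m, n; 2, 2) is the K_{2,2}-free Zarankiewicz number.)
z(164, 37; 2, 2) ≤ (1/2)[164 + √(164² + 4·164·37·36)] = (1/2)[164 + √900688] = 556.5229

Kővári–Sós–Turán: let r_1, ..., r_164 be the row sums and z = Σ r_i the total number of 1s. Each pair of columns can share at most one row with both entries 1 (else a 2×2 all-ones block appears), so Σ_i C(r_i, 2) ≤ C(37, 2) = 666. By convexity Σ_i C(r_i, 2) ≥ 164·C(z/164, 2) = z(z − 164)/(2·164), giving z² − 164z − 164·37·36 ≤ 0 and hence z ≤ (1/2)[164 + √(26896 + 4·218448)] = (1/2)[164 + √900688] ≈ (1/2)(164 + 949.0458) = 556.5229.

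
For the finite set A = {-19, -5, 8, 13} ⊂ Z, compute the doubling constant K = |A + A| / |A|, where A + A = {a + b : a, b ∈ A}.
K = |A + A| / |A| = 10/4 = 5/2

Enumerate A + A = {a + b : a, b ∈ A}. With |A| = 4, there are |A|^2 = 16 ordered sum pairs; collecting distinct values, A + A = {-38, -24, -11, -10, -6, 3, 8, 16, 21, 26}, so |A + A| = 10. Thus K = 10/4 = 5/2. For comparison, the minimum possible |A + A| over all 4-element sets is 2·4 − 1 = 7 (so min K = 7/4), attained only by arithmetic progressions.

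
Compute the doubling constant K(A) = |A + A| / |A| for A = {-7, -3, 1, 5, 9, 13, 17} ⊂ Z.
K = |A + A| / |A| = 13/7

Enumerate A + A = {a + b : a, b ∈ A}. With |A| = 7, there are |A|^2 = 49 ordered sum pairs; collecting distinct values, A + A = {-14, -10, -6, -2, 2, 6, 10, 14, 18, 22, 26, 30, 34}, so |A + A| = 13. Thus K = 13/7. Here |A + A| = 2|A| − 1 = 13, the minimum possible — so K = 13/7 is minimal, which holds iff A is an arithmetic progression.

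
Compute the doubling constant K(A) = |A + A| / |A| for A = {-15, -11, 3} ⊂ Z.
K = |A + A| / |A| = 6/3 = 2

Enumerate A + A = {a + b : a, b ∈ A}. With |A| = 3, there are |A|^2 = 9 ordered sum pairs; collecting distinct values, A + A = {-30, -26, -22, -12, -8, 6}, so |A + A| = 6. Thus K = 6/3 = 2. For comparison, the minimum possible |A + A| over all 3-element sets is 2·3 − 1 = 5 (so min K = 5/3), attained only by arithmetic progressions.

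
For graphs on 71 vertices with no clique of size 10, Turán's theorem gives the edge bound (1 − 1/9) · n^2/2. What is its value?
Turán density bound = (8/9) · 71^2/2 = 20164/9 ≈ 2240.4444

Turán's theorem: ex(n, K_{r+1}) is achieved by the complete r-partite Turán graph T(n, r) with parts as balanced as possible, and is at most (1 − 1/r) · n^2/2. For r = 9, n = 71: the density bound is (8/9) · 5041/2 = 20164/9 ≈ 2240.4444. The integer-valued extremum is e(T(71, 9)) = 2240, which is strictly less than the density bound 20164/9 since 9 ∤ 71 (the parts of T(71, 9) cannot all be equal).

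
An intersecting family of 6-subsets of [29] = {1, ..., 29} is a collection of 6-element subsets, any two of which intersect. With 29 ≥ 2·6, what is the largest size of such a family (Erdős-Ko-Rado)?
max |F| = C(28, 5) = 98280

The Erdős-Ko-Rado theorem states: for n ≥ 2k, an intersecting family of k-subsets of an n-element set has size at most C(n − 1, k − 1), with equality for 'star' families {A ⊆ [n] : |A| = k, i ∈ A} (fix an element i). For n = 29, k = 6: C(28, 5) = 98280.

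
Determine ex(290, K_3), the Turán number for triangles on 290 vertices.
ex(290, K_3) = ⌊290^2/4⌋ = 21025

Mantel (1907): a triangle-free graph on n vertices has at most ⌊n^2/4⌋ edges, with equality for the complete bipartite graph K_{⌊n/2⌋, ⌈n/2⌉}. For n = 290: ⌊290^2/4⌋ = ⌊84100/4⌋ = 21025. The extremal graph is K_{145, 145}, which has 145·145 = 21025 edges.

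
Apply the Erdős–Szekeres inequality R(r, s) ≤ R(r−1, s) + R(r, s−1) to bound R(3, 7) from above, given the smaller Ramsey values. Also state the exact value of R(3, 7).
R(3, 7) ≤ R(2, 7) + R(3, 6) = 7 + 18 = 25; exact value R(3, 7) = 23.

The Erdős–Szekeres recurrence R(r, s) ≤ R(r−1, s) + R(r, s−1) applied to (r, s) = (3, 7) gives
  R(3, 7) ≤ R(2, 7) + R(3, 6) = 7 + 18 = 25.
(Recall R(2, k) = k and R is symmetric.) The recurrence is not tight here (it gives 25, but the exact value is R(3, 7) = 23); the tight upper bound requires a sharper argument than the simple recurrence, combined with a lower-bound construction on K_{22}.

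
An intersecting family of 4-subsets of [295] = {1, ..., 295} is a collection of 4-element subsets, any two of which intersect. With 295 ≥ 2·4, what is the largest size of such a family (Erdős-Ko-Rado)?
max |F| = C(294, 3) = 4192244

Erdős-Ko-Rado (1961): when n ≥ 2k, max |F| = C(n−1, k−1). The bound is attained by the star {A : i ∈ A} for any fixed i ∈ [n]. Here C(295−1, 4−1) = C(294, 3) = 4192244.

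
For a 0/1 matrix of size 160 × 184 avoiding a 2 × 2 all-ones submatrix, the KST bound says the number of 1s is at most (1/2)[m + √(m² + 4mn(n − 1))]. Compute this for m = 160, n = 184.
z(160, 184; 2, 2) ≤ (1/2)[160 + √(160² + 4·160·184·183)] = (1/2)[160 + √21575680] = 2402.4814

Kővári–Sós–Turán: let r_1, ..., r_160 be the row sums and z = Σ r_i the total number of 1s. Each pair of columns can share at most one row with both entries 1 (else a 2×2 all-ones block appears), so Σ_i C(r_i, 2) ≤ C(184, 2) = 16836. By convexity Σ_i C(r_i, 2) ≥ 160·C(z/160, 2) = z(z − 160)/(2·160), giving z² − 160z − 160·184·183 ≤ 0 and hence z ≤ (1/2)[160 + √(25600 + 4·5387520)] = (1/2)[160 + √21575680] ≈ (1/2)(160 + 4644.9629) = 2402.4814.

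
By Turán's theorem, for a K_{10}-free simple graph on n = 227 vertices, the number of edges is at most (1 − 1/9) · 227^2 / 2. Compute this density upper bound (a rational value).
Turán density bound = (8/9) · 227^2/2 = 206116/9 ≈ 22901.7778

Turán's theorem: ex(n, K_{r+1}) is achieved by the complete r-partite Turán graph T(n, r) with parts as balanced as possible, and is at most (1 − 1/r) · n^2/2. For r = 9, n = 227: the density bound is (8/9) · 51529/2 = 206116/9 ≈ 22901.7778. The integer-valued extremum is e(T(227, 9)) = 22901, which is strictly less than the density bound 206116/9 since 9 ∤ 227 (the parts of T(227, 9) cannot all be equal).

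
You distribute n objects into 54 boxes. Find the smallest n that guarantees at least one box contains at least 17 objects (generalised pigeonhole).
n = (17 − 1)·54 + 1 = 865

By the generalised pigeonhole principle, to guarantee some box contains ≥ r objects we need more than (r − 1) · k objects total. Threshold: n = (r − 1) · k + 1. With r = 17 and k = 54: n = 16 · 54 + 1 = 864 + 1 = 865. For n = 864 = 16 · 54, we can put exactly 16 objects in every box, avoiding 17 in any single one — so 865 is tight.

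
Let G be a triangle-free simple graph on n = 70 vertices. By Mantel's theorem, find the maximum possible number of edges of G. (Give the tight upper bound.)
ex(70, K_3) = ⌊70^2/4⌋ = 1225

Mantel (1907): a triangle-free graph on n vertices has at most ⌊n^2/4⌋ edges, with equality for the complete bipartite graph K_{⌊n/2⌋, ⌈n/2⌉}. For n = 70: ⌊70^2/4⌋ = ⌊4900/4⌋ = 1225. The extremal graph is K_{35, 35}, which has 35·35 = 1225 edges.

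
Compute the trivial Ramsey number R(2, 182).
R(2, 182) = 182

R(2, k) = k for all k ≥ 2: in a 2-colouring of K_k, either some edge is red (a red K_2) or all edges are blue (a blue K_k). And K_{181} coloured all-blue has no blue K_182, so R(2, 182) > 181. Hence R(2, 182) = 182.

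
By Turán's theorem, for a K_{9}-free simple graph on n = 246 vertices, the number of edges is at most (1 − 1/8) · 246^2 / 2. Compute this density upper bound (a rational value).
Turán density bound = (7/8) · 246^2/2 = 105903/4 ≈ 26475.75

Turán's theorem: ex(n, K_{r+1}) is achieved by the complete r-partite Turán graph T(n, r) with parts as balanced as possible, and is at most (1 − 1/r) · n^2/2. For r = 8, n = 246: the density bound is (7/8) · 60516/2 = 105903/4 ≈ 26475.75. The integer-valued extremum is e(T(246, 8)) = 26475, which is strictly less than the density bound 105903/4 since 8 ∤ 246 (the parts of T(246, 8) cannot all be equal).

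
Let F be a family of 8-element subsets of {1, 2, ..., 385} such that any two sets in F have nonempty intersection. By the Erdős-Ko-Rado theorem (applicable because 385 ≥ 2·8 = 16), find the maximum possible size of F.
max |F| = C(384, 7) = 231207760388736

Erdős-Ko-Rado (1961): when n ≥ 2k, max |F| = C(n−1, k−1). The bound is attained by the star {A : i ∈ A} for any fixed i ∈ [n]. Here C(385−1, 8−1) = C(384, 7) = 231207760388736.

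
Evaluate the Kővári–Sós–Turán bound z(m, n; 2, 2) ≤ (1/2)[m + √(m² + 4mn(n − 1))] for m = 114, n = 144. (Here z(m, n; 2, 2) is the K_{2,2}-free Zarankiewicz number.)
z(114, 144; 2, 2) ≤ (1/2)[114 + √(114² + 4·114·144·143)] = (1/2)[114 + √9402948] = 1590.2113

Kővári–Sós–Turán: let r_1, ..., r_114 be the row sums and z = Σ r_i the total number of 1s. Each pair of columns can share at most one row with both entries 1 (else a 2×2 all-ones block appears), so Σ_i C(r_i, 2) ≤ C(144, 2) = 10296. By convexity Σ_i C(r_i, 2) ≥ 114·C(z/114, 2) = z(z − 114)/(2·114), giving z² − 114z − 114·144·143 ≤ 0 and hence z ≤ (1/2)[114 + √(12996 + 4·2347488)] = (1/2)[114 + √9402948] ≈ (1/2)(114 + 3066.4227) = 1590.2113.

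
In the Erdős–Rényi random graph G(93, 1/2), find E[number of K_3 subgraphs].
E[# K_3] = C(93, 3) · (1/2)^C(3, 2) = 129766 / 2^3 = 64883/4 = 16220.75

For each 3-subset S of vertices (there are C(93, 3) = 129766 such S), let X_S = 1 if S induces a K_3 (all C(3, 2) = 3 edges present). Then P(X_S = 1) = (1/2)^3 = 1/8. By linearity of expectation, E[# K_3] = C(93, 3) · (1/2)^3 = 129766 / 8 = 64883/4 = 16220.75.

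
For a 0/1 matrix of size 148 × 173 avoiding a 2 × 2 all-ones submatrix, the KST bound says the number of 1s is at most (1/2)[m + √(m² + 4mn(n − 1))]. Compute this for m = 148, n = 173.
z(148, 173; 2, 2) ≤ (1/2)[148 + √(148² + 4·148·173·172)] = (1/2)[148 + √17637456] = 2173.8486

Kővári–Sós–Turán: let r_1, ..., r_148 be the row sums and z = Σ r_i the total number of 1s. Each pair of columns can share at most one row with both entries 1 (else a 2×2 all-ones block appears), so Σ_i C(r_i, 2) ≤ C(173, 2) = 14878. By convexity Σ_i C(r_i, 2) ≥ 148·C(z/148, 2) = z(z − 148)/(2·148), giving z² − 148z − 148·173·172 ≤ 0 and hence z ≤ (1/2)[148 + √(21904 + 4·4403888)] = (1/2)[148 + √17637456] ≈ (1/2)(148 + 4199.6971) = 2173.8486.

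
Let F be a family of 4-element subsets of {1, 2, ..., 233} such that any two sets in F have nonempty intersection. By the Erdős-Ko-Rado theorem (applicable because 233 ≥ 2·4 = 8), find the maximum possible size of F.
max |F| = C(232, 3) = 2054360

The Erdős-Ko-Rado theorem states: for n ≥ 2k, an intersecting family of k-subsets of an n-element set has size at most C(n − 1, k − 1), with equality for 'star' families {A ⊆ [n] : |A| = k, i ∈ A} (fix an element i). For n = 233, k = 4: C(232, 3) = 2054360.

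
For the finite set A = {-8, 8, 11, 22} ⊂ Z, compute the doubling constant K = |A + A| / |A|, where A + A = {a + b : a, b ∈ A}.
K = |A + A| / |A| = 10/4 = 5/2

Enumerate A + A = {a + b : a, b ∈ A}. With |A| = 4, there are |A|^2 = 16 ordered sum pairs; collecting distinct values, A + A = {-16, 0, 3, 14, 16, 19, 22, 30, 33, 44}, so |A + A| = 10. Thus K = 10/4 = 5/2. For comparison, the minimum possible |A + A| over all 4-element sets is 2·4 − 1 = 7 (so min K = 7/4), attained only by arithmetic progressions.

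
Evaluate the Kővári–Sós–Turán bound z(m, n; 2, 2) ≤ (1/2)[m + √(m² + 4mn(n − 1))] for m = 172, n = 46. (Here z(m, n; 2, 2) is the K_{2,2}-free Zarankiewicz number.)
z(172, 46; 2, 2) ≤ (1/2)[172 + √(172² + 4·172·46·45)] = (1/2)[172 + √1453744] = 688.8565

Kővári–Sós–Turán: let r_1, ..., r_172 be the row sums and z = Σ r_i the total number of 1s. Each pair of columns can share at most one row with both entries 1 (else a 2×2 all-ones block appears), so Σ_i C(r_i, 2) ≤ C(46, 2) = 1035. By convexity Σ_i C(r_i, 2) ≥ 172·C(z/172, 2) = z(z − 172)/(2·172), giving z² − 172z − 172·46·45 ≤ 0 and hence z ≤ (1/2)[172 + √(29584 + 4·356040)] = (1/2)[172 + √1453744] ≈ (1/2)(172 + 1205.7131) = 688.8565.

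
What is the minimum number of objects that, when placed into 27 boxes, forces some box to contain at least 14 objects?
n = (14 − 1)·27 + 1 = 352

By the generalised pigeonhole principle, to guarantee some box contains ≥ r objects we need more than (r − 1) · k objects total. Threshold: n = (r − 1) · k + 1. With r = 14 and k = 27: n = 13 · 27 + 1 = 351 + 1 = 352. For n = 351 = 13 · 27, we can put exactly 13 objects in every box, avoiding 14 in any single one — so 352 is tight.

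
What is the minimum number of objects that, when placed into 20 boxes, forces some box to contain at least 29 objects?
n = (29 − 1)·20 + 1 = 561

By the generalised pigeonhole principle, to guarantee some box contains ≥ r objects we need more than (r − 1) · k objects total. Threshold: n = (r − 1) · k + 1. With r = 29 and k = 20: n = 28 · 20 + 1 = 560 + 1 = 561. For n = 560 = 28 · 20, we can put exactly 28 objects in every box, avoiding 29 in any single one — so 561 is tight.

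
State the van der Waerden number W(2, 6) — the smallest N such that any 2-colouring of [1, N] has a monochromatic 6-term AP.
W(2, 6) = 1132

This is a classical value, W(2, 6) = 1132, established by combining an explicit 2-colouring of {1, ..., 1131} with no monochromatic 6-AP (giving the lower bound W(2, 6) > 1131) and a finite case analysis / exhaustive computer search showing every 2-colouring of {1, ..., 1132} has such an AP.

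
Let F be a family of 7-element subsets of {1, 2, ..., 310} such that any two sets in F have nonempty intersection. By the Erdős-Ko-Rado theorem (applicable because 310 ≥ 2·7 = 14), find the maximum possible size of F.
max |F| = C(309, 6) = 1151356784424

Erdős-Ko-Rado (1961): when n ≥ 2k, max |F| = C(n−1, k−1). The bound is attained by the star {A : i ∈ A} for any fixed i ∈ [n]. Here C(310−1, 7−1) = C(309, 6) = 1151356784424.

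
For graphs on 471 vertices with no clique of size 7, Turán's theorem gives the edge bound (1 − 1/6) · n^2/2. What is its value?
Turán density bound = (5/6) · 471^2/2 = 369735/4 ≈ 92433.75

Turán's theorem: ex(n, K_{r+1}) is achieved by the complete r-partite Turán graph T(n, r) with parts as balanced as possible, and is at most (1 − 1/r) · n^2/2. For r = 6, n = 471: the density bound is (5/6) · 221841/2 = 369735/4 ≈ 92433.75. The integer-valued extremum is e(T(471, 6)) = 92433, which is strictly less than the density bound 369735/4 since 6 ∤ 471 (the parts of T(471, 6) cannot all be equal).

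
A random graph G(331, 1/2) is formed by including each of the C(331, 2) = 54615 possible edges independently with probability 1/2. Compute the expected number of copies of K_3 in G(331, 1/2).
E[# K_3] = C(331, 3) · (1/2)^C(3, 2) = 5989445 / 2^3 = 748680.625

For each 3-subset S of vertices (there are C(331, 3) = 5989445 such S), let X_S = 1 if S induces a K_3 (all C(3, 2) = 3 edges present). Then P(X_S = 1) = (1/2)^3 = 1/8. By linearity of expectation, E[# K_3] = C(331, 3) · (1/2)^3 = 5989445 / 8 = 748680.625.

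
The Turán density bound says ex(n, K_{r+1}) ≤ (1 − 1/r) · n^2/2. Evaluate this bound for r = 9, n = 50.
Turán density bound = (8/9) · 50^2/2 = 10000/9 ≈ 1111.1111

Turán's theorem: ex(n, K_{r+1}) is achieved by the complete r-partite Turán graph T(n, r) with parts as balanced as possible, and is at most (1 − 1/r) · n^2/2. For r = 9, n = 50: the density bound is (8/9) · 2500/2 = 10000/9 ≈ 1111.1111. The integer-valued extremum is e(T(50, 9)) = 1110, which is strictly less than the density bound 10000/9 since 9 ∤ 50 (the parts of T(50, 9) cannot all be equal).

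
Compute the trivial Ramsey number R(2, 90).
R(2, 90) = 90

R(2, k) = k for all k ≥ 2: in a 2-colouring of K_k, either some edge is red (a red K_2) or all edges are blue (a blue K_k). And K_{89} coloured all-blue has no blue K_90, so R(2, 90) > 89. Hence R(2, 90) = 90.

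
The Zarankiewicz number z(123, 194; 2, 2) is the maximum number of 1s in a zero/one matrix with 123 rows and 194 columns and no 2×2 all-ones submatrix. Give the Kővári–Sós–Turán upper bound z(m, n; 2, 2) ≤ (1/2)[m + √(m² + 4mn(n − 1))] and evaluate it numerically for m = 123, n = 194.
z(123, 194; 2, 2) ≤ (1/2)[123 + √(123² + 4·123·194·193)] = (1/2)[123 + √18436593] = 2208.3927

Kővári–Sós–Turán: let r_1, ..., r_123 be the row sums and z = Σ r_i the total number of 1s. Each pair of columns can share at most one row with both entries 1 (else a 2×2 all-ones block appears), so Σ_i C(r_i, 2) ≤ C(194, 2) = 18721. By convexity Σ_i C(r_i, 2) ≥ 123·C(z/123, 2) = z(z − 123)/(2·123), giving z² − 123z − 123·194·193 ≤ 0 and hence z ≤ (1/2)[123 + √(15129 + 4·4605366)] = (1/2)[123 + √18436593] ≈ (1/2)(123 + 4293.7854) = 2208.3927.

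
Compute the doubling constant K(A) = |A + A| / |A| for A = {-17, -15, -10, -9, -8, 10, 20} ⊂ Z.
K = |A + A| / |A| = 26/7

Enumerate A + A = {a + b : a, b ∈ A}. With |A| = 7, there are |A|^2 = 49 ordered sum pairs; collecting distinct values, A + A = {-34, -32, -30, -27, -26, -25, -24, -23, -20, -19, -18, -17, -16, -7, -5, 0, 1, 2, 3, 5, 10, 11, 12, 20, 30, 40}, so |A + A| = 26. Thus K = 26/7. For comparison, the minimum possible |A + A| over all 7-element sets is 2·7 − 1 = 13 (so min K = 13/7), attained only by arithmetic progressions.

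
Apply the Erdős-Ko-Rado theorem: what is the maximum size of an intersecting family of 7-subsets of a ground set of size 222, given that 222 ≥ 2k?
max |F| = C(221, 6) = 151111164204

The Erdős-Ko-Rado theorem states: for n ≥ 2k, an intersecting family of k-subsets of an n-element set has size at most C(n − 1, k − 1), with equality for 'star' families {A ⊆ [n] : |A| = k, i ∈ A} (fix an element i). For n = 222, k = 7: C(221, 6) = 151111164204.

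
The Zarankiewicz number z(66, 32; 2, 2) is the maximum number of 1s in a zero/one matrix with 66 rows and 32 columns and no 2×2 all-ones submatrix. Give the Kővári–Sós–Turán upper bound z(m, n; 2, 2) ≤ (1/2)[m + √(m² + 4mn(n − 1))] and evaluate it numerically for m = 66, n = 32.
z(66, 32; 2, 2) ≤ (1/2)[66 + √(66² + 4·66·32·31)] = (1/2)[66 + √266244] = 290.9942

Kővári–Sós–Turán: let r_1, ..., r_66 be the row sums and z = Σ r_i the total number of 1s. Each pair of columns can share at most one row with both entries 1 (else a 2×2 all-ones block appears), so Σ_i C(r_i, 2) ≤ C(32, 2) = 496. By convexity Σ_i C(r_i, 2) ≥ 66·C(z/66, 2) = z(z − 66)/(2·66), giving z² − 66z − 66·32·31 ≤ 0 and hence z ≤ (1/2)[66 + √(4356 + 4·65472)] = (1/2)[66 + √266244] ≈ (1/2)(66 + 515.9884) = 290.9942.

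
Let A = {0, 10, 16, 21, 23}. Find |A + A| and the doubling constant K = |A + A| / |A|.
K = |A + A| / |A| = 15/5 = 3

Enumerate A + A = {a + b : a, b ∈ A}. With |A| = 5, there are |A|^2 = 25 ordered sum pairs; collecting distinct values, A + A = {0, 10, 16, 20, 21, 23, 26, 31, 32, 33, 37, 39, 42, 44, 46}, so |A + A| = 15. Thus K = 15/5 = 3. For comparison, the minimum possible |A + A| over all 5-element sets is 2·5 − 1 = 9 (so min K = 9/5), attained only by arithmetic progressions.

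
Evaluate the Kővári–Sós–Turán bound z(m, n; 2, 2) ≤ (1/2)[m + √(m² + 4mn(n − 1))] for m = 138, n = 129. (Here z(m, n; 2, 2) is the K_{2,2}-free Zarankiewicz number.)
z(138, 129; 2, 2) ≤ (1/2)[138 + √(138² + 4·138·129·128)] = (1/2)[138 + √9133668] = 1580.0979

Kővári–Sós–Turán: let r_1, ..., r_138 be the row sums and z = Σ r_i the total number of 1s. Each pair of columns can share at most one row with both entries 1 (else a 2×2 all-ones block appears), so Σ_i C(r_i, 2) ≤ C(129, 2) = 8256. By convexity Σ_i C(r_i, 2) ≥ 138·C(z/138, 2) = z(z − 138)/(2·138), giving z² − 138z − 138·129·128 ≤ 0 and hence z ≤ (1/2)[138 + √(19044 + 4·2278656)] = (1/2)[138 + √9133668] ≈ (1/2)(138 + 3022.1959) = 1580.0979.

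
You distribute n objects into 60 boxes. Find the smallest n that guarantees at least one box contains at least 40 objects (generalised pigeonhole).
n = (40 − 1)·60 + 1 = 2341

By the generalised pigeonhole principle, to guarantee some box contains ≥ r objects we need more than (r − 1) · k objects total. Threshold: n = (r − 1) · k + 1. With r = 40 and k = 60: n = 39 · 60 + 1 = 2340 + 1 = 2341. For n = 2340 = 39 · 60, we can put exactly 39 objects in every box, avoiding 40 in any single one — so 2341 is tight.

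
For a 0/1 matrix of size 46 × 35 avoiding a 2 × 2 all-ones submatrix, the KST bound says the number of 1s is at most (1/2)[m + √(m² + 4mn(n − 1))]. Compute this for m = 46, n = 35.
z(46, 35; 2, 2) ≤ (1/2)[46 + √(46² + 4·46·35·34)] = (1/2)[46 + √221076] = 258.0936

Kővári–Sós–Turán: let r_1, ..., r_46 be the row sums and z = Σ r_i the total number of 1s. Each pair of columns can share at most one row with both entries 1 (else a 2×2 all-ones block appears), so Σ_i C(r_i, 2) ≤ C(35, 2) = 595. By convexity Σ_i C(r_i, 2) ≥ 46·C(z/46, 2) = z(z − 46)/(2·46), giving z² − 46z − 46·35·34 ≤ 0 and hence z ≤ (1/2)[46 + √(2116 + 4·54740)] = (1/2)[46 + √221076] ≈ (1/2)(46 + 470.1872) = 258.0936.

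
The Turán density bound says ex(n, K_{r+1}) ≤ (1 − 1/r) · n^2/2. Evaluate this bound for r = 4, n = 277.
Turán density bound = (3/4) · 277^2/2 = 230187/8 ≈ 28773.375

Turán's theorem: ex(n, K_{r+1}) is achieved by the complete r-partite Turán graph T(n, r) with parts as balanced as possible, and is at most (1 − 1/r) · n^2/2. For r = 4, n = 277: the density bound is (3/4) · 76729/2 = 230187/8 ≈ 28773.375. The integer-valued extremum is e(T(277, 4)) = 28773, which is strictly less than the density bound 230187/8 since 4 ∤ 277 (the parts of T(277, 4) cannot all be equal).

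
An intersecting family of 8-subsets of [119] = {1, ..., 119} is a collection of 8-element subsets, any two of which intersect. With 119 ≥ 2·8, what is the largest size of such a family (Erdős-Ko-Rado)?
max |F| = C(118, 7) = 52722315984

Erdős-Ko-Rado (1961): when n ≥ 2k, max |F| = C(n−1, k−1). The bound is attained by the star {A : i ∈ A} for any fixed i ∈ [n]. Here C(119−1, 8−1) = C(118, 7) = 52722315984.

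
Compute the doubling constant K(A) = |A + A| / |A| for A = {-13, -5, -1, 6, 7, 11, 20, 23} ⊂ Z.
K = |A + A| / |A| = 30/8 = 15/4

Enumerate A + A = {a + b : a, b ∈ A}. With |A| = 8, there are |A|^2 = 64 ordered sum pairs; collecting distinct values, A + A = {-26, -18, -14, -10, -7, -6, -2, 1, 2, 5, 6, 7, 10, 12, 13, 14, 15, 17, 18, 19, 22, 26, 27, 29, 30, 31, 34, 40, 43, 46}, so |A + A| = 30. Thus K = 30/8 = 15/4. For comparison, the minimum possible |A + A| over all 8-element sets is 2·8 − 1 = 15 (so min K = 15/8), attained only by arithmetic progressions.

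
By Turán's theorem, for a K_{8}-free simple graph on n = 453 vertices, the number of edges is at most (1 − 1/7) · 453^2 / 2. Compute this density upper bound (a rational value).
Turán density bound = (6/7) · 453^2/2 = 615627/7 ≈ 87946.7143

Turán's theorem: ex(n, K_{r+1}) is achieved by the complete r-partite Turán graph T(n, r) with parts as balanced as possible, and is at most (1 − 1/r) · n^2/2. For r = 7, n = 453: the density bound is (6/7) · 205209/2 = 615627/7 ≈ 87946.7143. The integer-valued extremum is e(T(453, 7)) = 87946, which is strictly less than the density bound 615627/7 since 7 ∤ 453 (the parts of T(453, 7) cannot all be equal).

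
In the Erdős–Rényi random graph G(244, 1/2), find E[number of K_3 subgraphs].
E[# K_3] = C(244, 3) · (1/2)^C(3, 2) = 2391444 / 2^3 = 597861/2 = 298930.5

For each 3-subset S of vertices (there are C(244, 3) = 2391444 such S), let X_S = 1 if S induces a K_3 (all C(3, 2) = 3 edges present). Then P(X_S = 1) = (1/2)^3 = 1/8. By linearity of expectation, E[# K_3] = C(244, 3) · (1/2)^3 = 2391444 / 8 = 597861/2 = 298930.5.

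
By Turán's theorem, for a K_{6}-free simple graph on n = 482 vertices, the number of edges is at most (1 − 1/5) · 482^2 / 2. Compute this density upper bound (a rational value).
Turán density bound = (4/5) · 482^2/2 = 464648/5 ≈ 92929.6

Turán's theorem: ex(n, K_{r+1}) is achieved by the complete r-partite Turán graph T(n, r) with parts as balanced as possible, and is at most (1 − 1/r) · n^2/2. For r = 5, n = 482: the density bound is (4/5) · 232324/2 = 464648/5 ≈ 92929.6. The integer-valued extremum is e(T(482, 5)) = 92929, which is strictly less than the density bound 464648/5 since 5 ∤ 482 (the parts of T(482, 5) cannot all be equal).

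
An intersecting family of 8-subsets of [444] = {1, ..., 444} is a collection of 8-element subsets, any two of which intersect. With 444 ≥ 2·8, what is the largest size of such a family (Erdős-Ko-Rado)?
max |F| = C(443, 7) = 633441908353254

Erdős-Ko-Rado (1961): when n ≥ 2k, max |F| = C(n−1, k−1). The bound is attained by the star {A : i ∈ A} for any fixed i ∈ [n]. Here C(444−1, 8−1) = C(443, 7) = 633441908353254.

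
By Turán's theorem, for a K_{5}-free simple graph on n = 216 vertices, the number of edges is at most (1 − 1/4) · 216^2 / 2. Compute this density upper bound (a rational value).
Turán density bound = (3/4) · 216^2/2 = 17496

Turán's theorem: ex(n, K_{r+1}) is achieved by the complete r-partite Turán graph T(n, r) with parts as balanced as possible, and is at most (1 − 1/r) · n^2/2. For r = 4, n = 216: the density bound is (3/4) · 46656/2 = 17496. Since 4 ∣ 216, the Turán graph T(216, 4) has parts of equal size 54, and its edge count e(T(216, 4)) = 17496 attains the density bound exactly.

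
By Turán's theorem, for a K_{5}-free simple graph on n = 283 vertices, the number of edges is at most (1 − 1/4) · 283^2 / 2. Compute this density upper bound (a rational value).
Turán density bound = (3/4) · 283^2/2 = 240267/8 ≈ 30033.375

Turán's theorem: ex(n, K_{r+1}) is achieved by the complete r-partite Turán graph T(n, r) with parts as balanced as possible, and is at most (1 − 1/r) · n^2/2. For r = 4, n = 283: the density bound is (3/4) · 80089/2 = 240267/8 ≈ 30033.375. The integer-valued extremum is e(T(283, 4)) = 30033, which is strictly less than the density bound 240267/8 since 4 ∤ 283 (the parts of T(283, 4) cannot all be equal).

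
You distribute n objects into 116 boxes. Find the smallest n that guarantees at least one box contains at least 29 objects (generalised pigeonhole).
n = (29 − 1)·116 + 1 = 3249

By the generalised pigeonhole principle, to guarantee some box contains ≥ r objects we need more than (r − 1) · k objects total. Threshold: n = (r − 1) · k + 1. With r = 29 and k = 116: n = 28 · 116 + 1 = 3248 + 1 = 3249. For n = 3248 = 28 · 116, we can put exactly 28 objects in every box, avoiding 29 in any single one — so 3249 is tight.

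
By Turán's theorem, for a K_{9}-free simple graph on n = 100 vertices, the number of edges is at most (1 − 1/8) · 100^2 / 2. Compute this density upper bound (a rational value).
Turán density bound = (7/8) · 100^2/2 = 4375

Turán's theorem: ex(n, K_{r+1}) is achieved by the complete r-partite Turán graph T(n, r) with parts as balanced as possible, and is at most (1 − 1/r) · n^2/2. For r = 8, n = 100: the density bound is (7/8) · 10000/2 = 4375. The integer-valued extremum is e(T(100, 8)) = 4374, which is strictly less than the density bound 4375 since 8 ∤ 100 (the parts of T(100, 8) cannot all be equal).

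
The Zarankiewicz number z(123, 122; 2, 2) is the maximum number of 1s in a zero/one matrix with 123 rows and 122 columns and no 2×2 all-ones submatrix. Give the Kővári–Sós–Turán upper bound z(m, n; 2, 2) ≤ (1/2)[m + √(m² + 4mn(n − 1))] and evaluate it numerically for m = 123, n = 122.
z(123, 122; 2, 2) ≤ (1/2)[123 + √(123² + 4·123·122·121)] = (1/2)[123 + √7278033] = 1410.3915

Kővári–Sós–Turán: let r_1, ..., r_123 be the row sums and z = Σ r_i the total number of 1s. Each pair of columns can share at most one row with both entries 1 (else a 2×2 all-ones block appears), so Σ_i C(r_i, 2) ≤ C(122, 2) = 7381. By convexity Σ_i C(r_i, 2) ≥ 123·C(z/123, 2) = z(z − 123)/(2·123), giving z² − 123z − 123·122·121 ≤ 0 and hence z ≤ (1/2)[123 + √(15129 + 4·1815726)] = (1/2)[123 + √7278033] ≈ (1/2)(123 + 2697.783) = 1410.3915.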